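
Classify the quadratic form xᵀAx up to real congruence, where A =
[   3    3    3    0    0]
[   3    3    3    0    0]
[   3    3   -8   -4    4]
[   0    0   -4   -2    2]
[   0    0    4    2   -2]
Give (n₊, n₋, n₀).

Answer: (1, 2, 2)

Derivation:
step 0: pivot 3 → sign +
step 1: pivot -11 → sign −
step 2: pivot -6/11 → sign −
step 3: row/col 3 already zero → sign 0
step 4: row/col 4 already zero → sign 0
signature = (1, 2, 2)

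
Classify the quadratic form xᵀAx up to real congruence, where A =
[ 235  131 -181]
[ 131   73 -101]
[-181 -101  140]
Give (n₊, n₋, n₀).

Answer: (2, 1, 0)

Derivation:
step 0: pivot 235 → sign +
step 1: pivot -6/235 → sign −
step 2: pivot 1 → sign +
signature = (2, 1, 0)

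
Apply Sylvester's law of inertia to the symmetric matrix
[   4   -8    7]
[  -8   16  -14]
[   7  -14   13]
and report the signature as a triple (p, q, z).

step 0: pivot 4 → sign +
step 1: pivot 3/4 → sign +
step 2: row/col 2 already zero → sign 0
signature = (2, 0, 1)

Answer: (2, 0, 1)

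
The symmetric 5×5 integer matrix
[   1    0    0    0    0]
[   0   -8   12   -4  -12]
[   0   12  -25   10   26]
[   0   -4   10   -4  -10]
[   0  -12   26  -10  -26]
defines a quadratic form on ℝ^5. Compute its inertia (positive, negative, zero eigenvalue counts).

Answer: (2, 2, 1)

Derivation:
step 0: pivot 1 → sign +
step 1: pivot -8 → sign −
step 2: pivot -7 → sign −
step 3: pivot 2/7 → sign +
step 4: row/col 4 already zero → sign 0
signature = (2, 2, 1)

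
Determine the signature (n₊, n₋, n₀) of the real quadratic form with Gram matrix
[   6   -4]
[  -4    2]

step 0: pivot 6 → sign +
step 1: pivot -2/3 → sign −
signature = (1, 1, 0)

Answer: (1, 1, 0)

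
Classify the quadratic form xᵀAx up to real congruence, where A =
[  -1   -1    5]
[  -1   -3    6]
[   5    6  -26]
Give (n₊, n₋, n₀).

Answer: (0, 3, 0)

Derivation:
step 0: pivot -1 → sign −
step 1: pivot -2 → sign −
step 2: pivot -1/2 → sign −
signature = (0, 3, 0)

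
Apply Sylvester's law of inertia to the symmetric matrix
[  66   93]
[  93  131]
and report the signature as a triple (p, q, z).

step 0: pivot 66 → sign +
step 1: pivot -1/22 → sign −
signature = (1, 1, 0)

Answer: (1, 1, 0)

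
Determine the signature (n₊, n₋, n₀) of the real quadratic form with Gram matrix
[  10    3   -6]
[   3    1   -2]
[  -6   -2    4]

step 0: pivot 10 → sign +
step 1: pivot 1/10 → sign +
step 2: row/col 2 already zero → sign 0
signature = (2, 0, 1)

Answer: (2, 0, 1)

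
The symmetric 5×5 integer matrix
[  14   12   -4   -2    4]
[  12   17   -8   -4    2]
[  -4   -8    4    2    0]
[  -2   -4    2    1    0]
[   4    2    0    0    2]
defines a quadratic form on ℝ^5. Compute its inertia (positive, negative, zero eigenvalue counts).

Answer: (3, 1, 1)

Derivation:
step 0: pivot 14 → sign +
step 1: pivot 47/7 → sign +
step 2: pivot -12/47 → sign −
step 3: pivot 2/3 → sign +
step 4: row/col 4 already zero → sign 0
signature = (3, 1, 1)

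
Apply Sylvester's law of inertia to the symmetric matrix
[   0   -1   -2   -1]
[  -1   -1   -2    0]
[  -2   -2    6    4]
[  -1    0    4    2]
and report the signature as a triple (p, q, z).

step 0: pivot -1 → sign −
step 1: pivot 1 → sign +
step 2: pivot 10 → sign +
step 3: pivot -3/5 → sign −
signature = (2, 2, 0)

Answer: (2, 2, 0)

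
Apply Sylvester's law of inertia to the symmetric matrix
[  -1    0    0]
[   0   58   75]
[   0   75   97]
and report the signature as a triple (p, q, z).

Answer: (2, 1, 0)

Derivation:
step 0: pivot -1 → sign −
step 1: pivot 58 → sign +
step 2: pivot 1/58 → sign +
signature = (2, 1, 0)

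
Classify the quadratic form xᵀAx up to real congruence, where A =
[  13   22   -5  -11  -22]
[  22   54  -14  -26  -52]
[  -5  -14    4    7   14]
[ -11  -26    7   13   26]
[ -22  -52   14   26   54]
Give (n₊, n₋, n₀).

Answer: (4, 0, 1)

Derivation:
step 0: pivot 13 → sign +
step 1: pivot 218/13 → sign +
step 2: pivot 27/109 → sign +
step 3: pivot 2 → sign +
step 4: row/col 4 already zero → sign 0
signature = (4, 0, 1)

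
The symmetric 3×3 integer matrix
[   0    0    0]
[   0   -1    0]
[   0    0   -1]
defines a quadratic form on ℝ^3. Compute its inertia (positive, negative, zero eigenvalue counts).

Answer: (0, 2, 1)

Derivation:
step 0: pivot -1 → sign −
step 1: pivot -1 → sign −
step 2: row/col 2 already zero → sign 0
signature = (0, 2, 1)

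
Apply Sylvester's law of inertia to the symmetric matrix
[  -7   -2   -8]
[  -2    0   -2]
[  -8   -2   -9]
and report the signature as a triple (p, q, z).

Answer: (1, 1, 1)

Derivation:
step 0: pivot -7 → sign −
step 1: pivot 4/7 → sign +
step 2: row/col 2 already zero → sign 0
signature = (1, 1, 1)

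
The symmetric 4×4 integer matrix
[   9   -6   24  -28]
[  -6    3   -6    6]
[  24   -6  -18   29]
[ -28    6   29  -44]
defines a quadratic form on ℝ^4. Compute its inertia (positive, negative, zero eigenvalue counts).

step 0: pivot 9 → sign +
step 1: pivot -1 → sign −
step 2: pivot 18 → sign +
step 3: pivot -1/18 → sign −
signature = (2, 2, 0)

Answer: (2, 2, 0)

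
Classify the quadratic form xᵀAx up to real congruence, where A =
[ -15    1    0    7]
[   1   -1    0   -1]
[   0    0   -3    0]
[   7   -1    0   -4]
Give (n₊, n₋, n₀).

step 0: pivot -15 → sign −
step 1: pivot -14/15 → sign −
step 2: pivot -3 → sign −
step 3: pivot -3/7 → sign −
signature = (0, 4, 0)

Answer: (0, 4, 0)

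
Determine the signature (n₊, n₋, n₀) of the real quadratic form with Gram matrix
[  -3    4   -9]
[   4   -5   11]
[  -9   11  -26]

step 0: pivot -3 → sign −
step 1: pivot 1/3 → sign +
step 2: pivot -2 → sign −
signature = (1, 2, 0)

Answer: (1, 2, 0)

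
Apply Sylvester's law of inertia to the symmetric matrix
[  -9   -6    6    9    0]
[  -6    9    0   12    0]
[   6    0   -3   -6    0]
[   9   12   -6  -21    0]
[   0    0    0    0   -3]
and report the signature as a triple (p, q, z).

step 0: pivot -9 → sign −
step 1: pivot 13 → sign +
step 2: pivot -3/13 → sign −
step 3: pivot -3 → sign −
step 4: row/col 4 already zero → sign 0
signature = (1, 3, 1)

Answer: (1, 3, 1)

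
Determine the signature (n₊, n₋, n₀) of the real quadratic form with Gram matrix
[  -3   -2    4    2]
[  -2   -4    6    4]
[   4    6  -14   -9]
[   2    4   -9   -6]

Answer: (0, 3, 1)

Derivation:
step 0: pivot -3 → sign −
step 1: pivot -8/3 → sign −
step 2: pivot -9/2 → sign −
step 3: row/col 3 already zero → sign 0
signature = (0, 3, 1)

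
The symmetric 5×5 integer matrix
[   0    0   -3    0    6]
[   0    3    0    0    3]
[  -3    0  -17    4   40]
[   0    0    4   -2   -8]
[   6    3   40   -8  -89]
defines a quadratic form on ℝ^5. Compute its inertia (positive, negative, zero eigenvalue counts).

step 0: pivot 3 → sign +
step 1: pivot -17 → sign −
step 2: pivot 9/17 → sign +
step 3: pivot -2 → sign −
step 4: row/col 4 already zero → sign 0
signature = (2, 2, 1)

Answer: (2, 2, 1)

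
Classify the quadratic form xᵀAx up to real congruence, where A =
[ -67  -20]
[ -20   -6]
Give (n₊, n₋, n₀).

step 0: pivot -67 → sign −
step 1: pivot -2/67 → sign −
signature = (0, 2, 0)

Answer: (0, 2, 0)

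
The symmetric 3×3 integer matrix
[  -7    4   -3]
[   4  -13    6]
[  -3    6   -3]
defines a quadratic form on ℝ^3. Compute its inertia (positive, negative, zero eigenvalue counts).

Answer: (0, 2, 1)

Derivation:
step 0: pivot -7 → sign −
step 1: pivot -75/7 → sign −
step 2: row/col 2 already zero → sign 0
signature = (0, 2, 1)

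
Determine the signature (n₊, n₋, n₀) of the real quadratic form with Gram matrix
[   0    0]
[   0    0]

Answer: (0, 0, 2)

Derivation:
step 0: row/col 0 already zero → sign 0
step 1: row/col 1 already zero → sign 0
signature = (0, 0, 2)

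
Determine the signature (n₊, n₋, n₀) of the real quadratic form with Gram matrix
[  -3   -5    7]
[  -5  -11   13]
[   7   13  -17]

step 0: pivot -3 → sign −
step 1: pivot -8/3 → sign −
step 2: row/col 2 already zero → sign 0
signature = (0, 2, 1)

Answer: (0, 2, 1)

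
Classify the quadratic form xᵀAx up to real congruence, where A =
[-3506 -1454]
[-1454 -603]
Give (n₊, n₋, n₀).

Answer: (0, 2, 0)

Derivation:
step 0: pivot -3506 → sign −
step 1: pivot -1/1753 → sign −
signature = (0, 2, 0)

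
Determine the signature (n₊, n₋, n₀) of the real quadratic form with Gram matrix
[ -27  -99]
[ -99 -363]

step 0: pivot -27 → sign −
step 1: row/col 1 already zero → sign 0
signature = (0, 1, 1)

Answer: (0, 1, 1)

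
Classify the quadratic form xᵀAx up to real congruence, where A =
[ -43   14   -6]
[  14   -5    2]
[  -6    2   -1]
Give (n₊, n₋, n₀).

Answer: (0, 3, 0)

Derivation:
step 0: pivot -43 → sign −
step 1: pivot -19/43 → sign −
step 2: pivot -3/19 → sign −
signature = (0, 3, 0)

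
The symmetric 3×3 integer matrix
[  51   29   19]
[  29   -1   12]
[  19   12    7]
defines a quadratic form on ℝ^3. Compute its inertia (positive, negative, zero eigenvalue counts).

step 0: pivot 51 → sign +
step 1: pivot -892/51 → sign −
step 2: pivot 3/892 → sign +
signature = (2, 1, 0)

Answer: (2, 1, 0)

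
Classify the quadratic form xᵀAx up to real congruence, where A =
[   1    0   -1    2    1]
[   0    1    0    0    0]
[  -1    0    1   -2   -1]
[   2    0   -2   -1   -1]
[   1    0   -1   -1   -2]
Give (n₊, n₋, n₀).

Answer: (2, 2, 1)

Derivation:
step 0: pivot 1 → sign +
step 1: pivot 1 → sign +
step 2: pivot -5 → sign −
step 3: pivot -6/5 → sign −
step 4: row/col 4 already zero → sign 0
signature = (2, 2, 1)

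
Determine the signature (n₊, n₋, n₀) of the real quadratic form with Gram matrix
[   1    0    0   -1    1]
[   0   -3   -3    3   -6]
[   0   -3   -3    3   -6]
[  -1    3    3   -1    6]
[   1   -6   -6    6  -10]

step 0: pivot 1 → sign +
step 1: pivot -3 → sign −
step 2: pivot 1 → sign +
step 3: row/col 3 already zero → sign 0
step 4: row/col 4 already zero → sign 0
signature = (2, 1, 2)

Answer: (2, 1, 2)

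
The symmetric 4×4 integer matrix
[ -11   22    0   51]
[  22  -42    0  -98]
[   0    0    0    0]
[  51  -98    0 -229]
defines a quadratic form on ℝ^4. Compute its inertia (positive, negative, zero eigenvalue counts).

Answer: (1, 2, 1)

Derivation:
step 0: pivot -11 → sign −
step 1: pivot 2 → sign +
step 2: pivot -6/11 → sign −
step 3: row/col 3 already zero → sign 0
signature = (1, 2, 1)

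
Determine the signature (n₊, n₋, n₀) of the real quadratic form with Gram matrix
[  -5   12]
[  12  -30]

step 0: pivot -5 → sign −
step 1: pivot -6/5 → sign −
signature = (0, 2, 0)

Answer: (0, 2, 0)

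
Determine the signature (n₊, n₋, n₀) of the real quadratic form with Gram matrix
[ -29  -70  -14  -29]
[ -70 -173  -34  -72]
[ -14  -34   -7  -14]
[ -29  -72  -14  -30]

step 0: pivot -29 → sign −
step 1: pivot -117/29 → sign −
step 2: pivot -3/13 → sign −
step 3: pivot 1/27 → sign +
signature = (1, 3, 0)

Answer: (1, 3, 0)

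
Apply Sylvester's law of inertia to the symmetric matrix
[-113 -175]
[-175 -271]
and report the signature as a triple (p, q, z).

step 0: pivot -113 → sign −
step 1: pivot 2/113 → sign +
signature = (1, 1, 0)

Answer: (1, 1, 0)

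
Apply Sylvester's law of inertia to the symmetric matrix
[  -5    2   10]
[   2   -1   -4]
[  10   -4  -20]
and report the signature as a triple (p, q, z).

step 0: pivot -5 → sign −
step 1: pivot -1/5 → sign −
step 2: row/col 2 already zero → sign 0
signature = (0, 2, 1)

Answer: (0, 2, 1)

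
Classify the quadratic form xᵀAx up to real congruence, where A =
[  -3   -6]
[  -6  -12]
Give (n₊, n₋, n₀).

step 0: pivot -3 → sign −
step 1: row/col 1 already zero → sign 0
signature = (0, 1, 1)

Answer: (0, 1, 1)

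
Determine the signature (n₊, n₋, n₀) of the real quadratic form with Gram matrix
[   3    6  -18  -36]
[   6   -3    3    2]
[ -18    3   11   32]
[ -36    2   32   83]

step 0: pivot 3 → sign +
step 1: pivot -15 → sign −
step 2: pivot 22/5 → sign +
step 3: pivot 1/33 → sign +
signature = (3, 1, 0)

Answer: (3, 1, 0)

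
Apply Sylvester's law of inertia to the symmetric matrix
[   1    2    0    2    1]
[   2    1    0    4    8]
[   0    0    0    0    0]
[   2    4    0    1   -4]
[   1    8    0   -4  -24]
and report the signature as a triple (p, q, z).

step 0: pivot 1 → sign +
step 1: pivot -3 → sign −
step 2: pivot -3 → sign −
step 3: pivot -1 → sign −
step 4: row/col 4 already zero → sign 0
signature = (1, 3, 1)

Answer: (1, 3, 1)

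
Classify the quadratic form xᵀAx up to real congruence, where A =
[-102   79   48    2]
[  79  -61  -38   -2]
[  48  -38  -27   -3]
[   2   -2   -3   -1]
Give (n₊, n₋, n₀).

Answer: (1, 3, 0)

Derivation:
step 0: pivot -102 → sign −
step 1: pivot 19/102 → sign +
step 2: pivot -153/19 → sign −
step 3: pivot -2/153 → sign −
signature = (1, 3, 0)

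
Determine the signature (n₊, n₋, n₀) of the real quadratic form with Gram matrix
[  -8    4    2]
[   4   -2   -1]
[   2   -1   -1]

step 0: pivot -8 → sign −
step 1: pivot -1/2 → sign −
step 2: row/col 2 already zero → sign 0
signature = (0, 2, 1)

Answer: (0, 2, 1)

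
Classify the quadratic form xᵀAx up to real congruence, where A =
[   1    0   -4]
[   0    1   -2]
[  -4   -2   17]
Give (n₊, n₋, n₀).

Answer: (2, 1, 0)

Derivation:
step 0: pivot 1 → sign +
step 1: pivot 1 → sign +
step 2: pivot -3 → sign −
signature = (2, 1, 0)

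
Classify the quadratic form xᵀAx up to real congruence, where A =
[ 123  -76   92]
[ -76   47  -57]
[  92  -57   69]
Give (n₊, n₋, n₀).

step 0: pivot 123 → sign +
step 1: pivot 5/123 → sign +
step 2: pivot -2/5 → sign −
signature = (2, 1, 0)

Answer: (2, 1, 0)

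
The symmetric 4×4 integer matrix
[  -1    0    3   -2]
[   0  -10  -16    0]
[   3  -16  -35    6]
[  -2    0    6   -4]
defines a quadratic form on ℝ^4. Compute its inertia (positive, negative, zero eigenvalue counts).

Answer: (0, 3, 1)

Derivation:
step 0: pivot -1 → sign −
step 1: pivot -10 → sign −
step 2: pivot -2/5 → sign −
step 3: row/col 3 already zero → sign 0
signature = (0, 3, 1)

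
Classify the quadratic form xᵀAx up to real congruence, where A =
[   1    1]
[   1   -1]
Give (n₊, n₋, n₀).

Answer: (1, 1, 0)

Derivation:
step 0: pivot 1 → sign +
step 1: pivot -2 → sign −
signature = (1, 1, 0)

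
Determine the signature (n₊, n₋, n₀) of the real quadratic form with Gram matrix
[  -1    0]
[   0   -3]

step 0: pivot -1 → sign −
step 1: pivot -3 → sign −
signature = (0, 2, 0)

Answer: (0, 2, 0)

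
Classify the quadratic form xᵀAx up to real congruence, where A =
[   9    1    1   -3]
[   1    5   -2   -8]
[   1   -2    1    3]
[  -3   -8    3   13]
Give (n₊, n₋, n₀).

Answer: (2, 1, 1)

Derivation:
step 0: pivot 9 → sign +
step 1: pivot 44/9 → sign +
step 2: pivot -1/44 → sign −
step 3: row/col 3 already zero → sign 0
signature = (2, 1, 1)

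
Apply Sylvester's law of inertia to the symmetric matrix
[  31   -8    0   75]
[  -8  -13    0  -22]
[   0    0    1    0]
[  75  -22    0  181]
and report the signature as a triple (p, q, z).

step 0: pivot 31 → sign +
step 1: pivot -467/31 → sign −
step 2: pivot 1 → sign +
step 3: pivot 6/467 → sign +
signature = (3, 1, 0)

Answer: (3, 1, 0)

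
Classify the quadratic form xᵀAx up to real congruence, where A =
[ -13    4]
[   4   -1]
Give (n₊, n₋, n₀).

step 0: pivot -13 → sign −
step 1: pivot 3/13 → sign +
signature = (1, 1, 0)

Answer: (1, 1, 0)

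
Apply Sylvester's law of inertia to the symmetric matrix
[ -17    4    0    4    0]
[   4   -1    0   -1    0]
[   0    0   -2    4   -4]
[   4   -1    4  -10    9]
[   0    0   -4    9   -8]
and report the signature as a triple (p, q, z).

Answer: (1, 4, 0)

Derivation:
step 0: pivot -17 → sign −
step 1: pivot -1/17 → sign −
step 2: pivot -2 → sign −
step 3: pivot -1 → sign −
step 4: pivot 1 → sign +
signature = (1, 4, 0)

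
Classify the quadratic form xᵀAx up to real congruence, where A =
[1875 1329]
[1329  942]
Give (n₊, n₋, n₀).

Answer: (2, 0, 0)

Derivation:
step 0: pivot 1875 → sign +
step 1: pivot 3/625 → sign +
signature = (2, 0, 0)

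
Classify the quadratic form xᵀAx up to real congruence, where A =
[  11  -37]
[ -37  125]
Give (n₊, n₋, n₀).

step 0: pivot 11 → sign +
step 1: pivot 6/11 → sign +
signature = (2, 0, 0)

Answer: (2, 0, 0)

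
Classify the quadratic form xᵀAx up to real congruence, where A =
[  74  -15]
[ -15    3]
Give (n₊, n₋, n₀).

step 0: pivot 74 → sign +
step 1: pivot -3/74 → sign −
signature = (1, 1, 0)

Answer: (1, 1, 0)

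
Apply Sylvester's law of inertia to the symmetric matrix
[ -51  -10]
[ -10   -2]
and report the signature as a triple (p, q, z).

Answer: (0, 2, 0)

Derivation:
step 0: pivot -51 → sign −
step 1: pivot -2/51 → sign −
signature = (0, 2, 0)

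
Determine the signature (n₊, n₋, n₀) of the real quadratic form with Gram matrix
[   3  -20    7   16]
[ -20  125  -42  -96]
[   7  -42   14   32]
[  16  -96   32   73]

Answer: (2, 2, 0)

Derivation:
step 0: pivot 3 → sign +
step 1: pivot -25/3 → sign −
step 2: pivot 7/25 → sign +
step 3: pivot -1/7 → sign −
signature = (2, 2, 0)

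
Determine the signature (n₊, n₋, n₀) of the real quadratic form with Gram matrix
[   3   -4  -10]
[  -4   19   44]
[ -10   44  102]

Answer: (2, 1, 0)

Derivation:
step 0: pivot 3 → sign +
step 1: pivot 41/3 → sign +
step 2: pivot -6/41 → sign −
signature = (2, 1, 0)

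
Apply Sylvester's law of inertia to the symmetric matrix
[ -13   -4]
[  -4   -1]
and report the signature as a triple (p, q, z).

step 0: pivot -13 → sign −
step 1: pivot 3/13 → sign +
signature = (1, 1, 0)

Answer: (1, 1, 0)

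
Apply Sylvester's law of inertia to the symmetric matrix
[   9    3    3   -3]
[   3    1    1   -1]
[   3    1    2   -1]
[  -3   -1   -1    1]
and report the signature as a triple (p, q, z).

step 0: pivot 9 → sign +
step 1: pivot 1 → sign +
step 2: row/col 2 already zero → sign 0
step 3: row/col 3 already zero → sign 0
signature = (2, 0, 2)

Answer: (2, 0, 2)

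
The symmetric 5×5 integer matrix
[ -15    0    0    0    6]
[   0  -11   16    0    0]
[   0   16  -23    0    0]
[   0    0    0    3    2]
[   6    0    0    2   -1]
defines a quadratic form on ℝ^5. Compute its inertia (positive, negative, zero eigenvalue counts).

step 0: pivot -15 → sign −
step 1: pivot -11 → sign −
step 2: pivot 3/11 → sign +
step 3: pivot 3 → sign +
step 4: pivot 1/15 → sign +
signature = (3, 2, 0)

Answer: (3, 2, 0)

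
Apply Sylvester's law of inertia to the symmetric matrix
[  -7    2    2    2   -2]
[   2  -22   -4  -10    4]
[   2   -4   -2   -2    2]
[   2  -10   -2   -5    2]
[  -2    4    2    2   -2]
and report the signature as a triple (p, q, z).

step 0: pivot -7 → sign −
step 1: pivot -150/7 → sign −
step 2: pivot -22/25 → sign −
step 3: pivot -3/11 → sign −
step 4: row/col 4 already zero → sign 0
signature = (0, 4, 1)

Answer: (0, 4, 1)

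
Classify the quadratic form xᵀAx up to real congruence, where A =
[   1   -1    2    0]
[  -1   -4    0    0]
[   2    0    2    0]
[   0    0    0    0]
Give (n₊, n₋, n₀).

step 0: pivot 1 → sign +
step 1: pivot -5 → sign −
step 2: pivot -6/5 → sign −
step 3: row/col 3 already zero → sign 0
signature = (1, 2, 1)

Answer: (1, 2, 1)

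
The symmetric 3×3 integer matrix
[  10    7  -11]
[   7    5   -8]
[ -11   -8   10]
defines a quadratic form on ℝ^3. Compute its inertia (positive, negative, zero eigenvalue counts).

step 0: pivot 10 → sign +
step 1: pivot 1/10 → sign +
step 2: pivot -3 → sign −
signature = (2, 1, 0)

Answer: (2, 1, 0)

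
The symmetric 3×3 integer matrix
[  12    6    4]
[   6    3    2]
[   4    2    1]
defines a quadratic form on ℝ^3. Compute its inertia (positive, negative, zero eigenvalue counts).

Answer: (1, 1, 1)

Derivation:
step 0: pivot 12 → sign +
step 1: pivot -1/3 → sign −
step 2: row/col 2 already zero → sign 0
signature = (1, 1, 1)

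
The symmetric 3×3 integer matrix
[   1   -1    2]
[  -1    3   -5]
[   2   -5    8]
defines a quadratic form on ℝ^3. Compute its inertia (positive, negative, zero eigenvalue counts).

Answer: (2, 1, 0)

Derivation:
step 0: pivot 1 → sign +
step 1: pivot 2 → sign +
step 2: pivot -1/2 → sign −
signature = (2, 1, 0)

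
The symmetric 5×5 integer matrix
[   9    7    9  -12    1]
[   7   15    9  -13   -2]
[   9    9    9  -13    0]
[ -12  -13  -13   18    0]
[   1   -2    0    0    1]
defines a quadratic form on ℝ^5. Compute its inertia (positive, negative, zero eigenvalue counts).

Answer: (4, 1, 0)

Derivation:
step 0: pivot 9 → sign +
step 1: pivot 86/9 → sign +
step 2: pivot -18/43 → sign −
step 3: pivot 13/18 → sign +
step 4: pivot 2/13 → sign +
signature = (4, 1, 0)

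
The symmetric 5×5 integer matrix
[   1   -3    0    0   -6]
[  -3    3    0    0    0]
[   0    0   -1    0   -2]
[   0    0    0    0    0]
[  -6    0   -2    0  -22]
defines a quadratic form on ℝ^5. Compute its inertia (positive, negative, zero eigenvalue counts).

step 0: pivot 1 → sign +
step 1: pivot -6 → sign −
step 2: pivot -1 → sign −
step 3: row/col 3 already zero → sign 0
step 4: row/col 4 already zero → sign 0
signature = (1, 2, 2)

Answer: (1, 2, 2)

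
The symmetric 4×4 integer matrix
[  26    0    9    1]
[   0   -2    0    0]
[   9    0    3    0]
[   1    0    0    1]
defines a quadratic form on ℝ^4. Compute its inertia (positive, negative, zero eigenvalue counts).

Answer: (2, 2, 0)

Derivation:
step 0: pivot 26 → sign +
step 1: pivot -2 → sign −
step 2: pivot -3/26 → sign −
step 3: pivot 2 → sign +
signature = (2, 2, 0)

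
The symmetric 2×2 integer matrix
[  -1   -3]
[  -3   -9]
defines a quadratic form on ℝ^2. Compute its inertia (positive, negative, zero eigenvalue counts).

Answer: (0, 1, 1)

Derivation:
step 0: pivot -1 → sign −
step 1: row/col 1 already zero → sign 0
signature = (0, 1, 1)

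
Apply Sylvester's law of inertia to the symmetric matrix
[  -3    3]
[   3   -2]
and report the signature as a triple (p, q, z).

step 0: pivot -3 → sign −
step 1: pivot 1 → sign +
signature = (1, 1, 0)

Answer: (1, 1, 0)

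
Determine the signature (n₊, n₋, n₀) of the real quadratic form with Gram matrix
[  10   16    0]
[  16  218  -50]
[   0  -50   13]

Answer: (3, 0, 0)

Derivation:
step 0: pivot 10 → sign +
step 1: pivot 962/5 → sign +
step 2: pivot 3/481 → sign +
signature = (3, 0, 0)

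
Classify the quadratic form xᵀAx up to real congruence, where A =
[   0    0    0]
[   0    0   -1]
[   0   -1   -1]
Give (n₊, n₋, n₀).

step 0: pivot -1 → sign −
step 1: pivot 1 → sign +
step 2: row/col 2 already zero → sign 0
signature = (1, 1, 1)

Answer: (1, 1, 1)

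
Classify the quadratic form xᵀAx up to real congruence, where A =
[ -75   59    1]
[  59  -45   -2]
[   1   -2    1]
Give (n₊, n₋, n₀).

Answer: (1, 2, 0)

Derivation:
step 0: pivot -75 → sign −
step 1: pivot 106/75 → sign +
step 2: pivot -3/106 → sign −
signature = (1, 2, 0)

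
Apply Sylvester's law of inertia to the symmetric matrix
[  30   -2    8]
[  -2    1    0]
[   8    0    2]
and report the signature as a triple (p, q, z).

step 0: pivot 30 → sign +
step 1: pivot 13/15 → sign +
step 2: pivot -6/13 → sign −
signature = (2, 1, 0)

Answer: (2, 1, 0)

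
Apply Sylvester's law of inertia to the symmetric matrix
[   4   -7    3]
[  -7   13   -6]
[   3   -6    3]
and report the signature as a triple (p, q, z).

Answer: (2, 0, 1)

Derivation:
step 0: pivot 4 → sign +
step 1: pivot 3/4 → sign +
step 2: row/col 2 already zero → sign 0
signature = (2, 0, 1)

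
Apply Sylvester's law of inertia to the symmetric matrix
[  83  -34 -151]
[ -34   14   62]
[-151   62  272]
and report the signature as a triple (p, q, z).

step 0: pivot 83 → sign +
step 1: pivot 6/83 → sign +
step 2: pivot -3 → sign −
signature = (2, 1, 0)

Answer: (2, 1, 0)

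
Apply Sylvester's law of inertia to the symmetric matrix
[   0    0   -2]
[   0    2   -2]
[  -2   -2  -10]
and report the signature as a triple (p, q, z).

Answer: (2, 1, 0)

Derivation:
step 0: pivot 2 → sign +
step 1: pivot -12 → sign −
step 2: pivot 1/3 → sign +
signature = (2, 1, 0)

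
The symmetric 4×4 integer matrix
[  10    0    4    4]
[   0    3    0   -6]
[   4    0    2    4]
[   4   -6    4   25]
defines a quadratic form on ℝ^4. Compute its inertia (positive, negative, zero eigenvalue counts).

Answer: (3, 1, 0)

Derivation:
step 0: pivot 10 → sign +
step 1: pivot 3 → sign +
step 2: pivot 2/5 → sign +
step 3: pivot -3 → sign −
signature = (3, 1, 0)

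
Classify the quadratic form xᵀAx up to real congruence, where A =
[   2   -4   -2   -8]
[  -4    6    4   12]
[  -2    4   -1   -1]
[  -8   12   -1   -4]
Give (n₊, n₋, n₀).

Answer: (1, 3, 0)

Derivation:
step 0: pivot 2 → sign +
step 1: pivot -2 → sign −
step 2: pivot -3 → sign −
step 3: pivot -1 → sign −
signature = (1, 3, 0)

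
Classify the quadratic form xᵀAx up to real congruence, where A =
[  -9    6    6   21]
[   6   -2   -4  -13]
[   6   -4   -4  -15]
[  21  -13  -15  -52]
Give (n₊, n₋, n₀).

Answer: (2, 2, 0)

Derivation:
step 0: pivot -9 → sign −
step 1: pivot 2 → sign +
step 2: pivot -7/2 → sign −
step 3: pivot 2/7 → sign +
signature = (2, 2, 0)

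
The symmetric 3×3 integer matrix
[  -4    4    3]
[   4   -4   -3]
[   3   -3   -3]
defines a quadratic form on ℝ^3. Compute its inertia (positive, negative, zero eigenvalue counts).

step 0: pivot -4 → sign −
step 1: pivot -3/4 → sign −
step 2: row/col 2 already zero → sign 0
signature = (0, 2, 1)

Answer: (0, 2, 1)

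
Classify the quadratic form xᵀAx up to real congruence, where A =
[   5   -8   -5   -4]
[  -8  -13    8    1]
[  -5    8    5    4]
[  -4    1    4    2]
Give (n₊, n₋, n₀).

Answer: (1, 2, 1)

Derivation:
step 0: pivot 5 → sign +
step 1: pivot -129/5 → sign −
step 2: pivot -3/43 → sign −
step 3: row/col 3 already zero → sign 0
signature = (1, 2, 1)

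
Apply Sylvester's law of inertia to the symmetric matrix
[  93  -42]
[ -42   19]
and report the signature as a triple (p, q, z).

step 0: pivot 93 → sign +
step 1: pivot 1/31 → sign +
signature = (2, 0, 0)

Answer: (2, 0, 0)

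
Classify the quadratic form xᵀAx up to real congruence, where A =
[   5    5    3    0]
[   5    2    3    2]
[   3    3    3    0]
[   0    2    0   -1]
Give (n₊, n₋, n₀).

Answer: (3, 1, 0)

Derivation:
step 0: pivot 5 → sign +
step 1: pivot -3 → sign −
step 2: pivot 6/5 → sign +
step 3: pivot 1/3 → sign +
signature = (3, 1, 0)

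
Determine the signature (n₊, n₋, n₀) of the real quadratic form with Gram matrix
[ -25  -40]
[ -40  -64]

Answer: (0, 1, 1)

Derivation:
step 0: pivot -25 → sign −
step 1: row/col 1 already zero → sign 0
signature = (0, 1, 1)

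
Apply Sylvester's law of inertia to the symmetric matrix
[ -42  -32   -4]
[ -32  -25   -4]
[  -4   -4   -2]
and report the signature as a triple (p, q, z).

Answer: (0, 3, 0)

Derivation:
step 0: pivot -42 → sign −
step 1: pivot -13/21 → sign −
step 2: pivot -2/13 → sign −
signature = (0, 3, 0)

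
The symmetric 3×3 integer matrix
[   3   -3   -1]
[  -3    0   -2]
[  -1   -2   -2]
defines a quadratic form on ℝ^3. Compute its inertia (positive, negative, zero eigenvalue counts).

Answer: (2, 1, 0)

Derivation:
step 0: pivot 3 → sign +
step 1: pivot -3 → sign −
step 2: pivot 2/3 → sign +
signature = (2, 1, 0)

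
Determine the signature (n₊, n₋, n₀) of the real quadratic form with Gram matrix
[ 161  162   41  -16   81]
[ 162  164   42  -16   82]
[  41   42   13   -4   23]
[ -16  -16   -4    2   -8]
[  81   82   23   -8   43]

step 0: pivot 161 → sign +
step 1: pivot 160/161 → sign +
step 2: pivot 2 → sign +
step 3: pivot 2/5 → sign +
step 4: row/col 4 already zero → sign 0
signature = (4, 0, 1)

Answer: (4, 0, 1)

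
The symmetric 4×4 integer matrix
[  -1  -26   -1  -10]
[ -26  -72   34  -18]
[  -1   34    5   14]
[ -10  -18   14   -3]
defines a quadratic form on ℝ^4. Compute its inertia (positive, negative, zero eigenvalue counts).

step 0: pivot -1 → sign −
step 1: pivot 604 → sign +
step 2: pivot 6/151 → sign +
step 3: row/col 3 already zero → sign 0
signature = (2, 1, 1)

Answer: (2, 1, 1)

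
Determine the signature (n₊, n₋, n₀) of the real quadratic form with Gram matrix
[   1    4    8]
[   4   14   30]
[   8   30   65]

Answer: (2, 1, 0)

Derivation:
step 0: pivot 1 → sign +
step 1: pivot -2 → sign −
step 2: pivot 3 → sign +
signature = (2, 1, 0)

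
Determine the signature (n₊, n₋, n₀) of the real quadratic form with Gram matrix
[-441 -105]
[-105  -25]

Answer: (0, 1, 1)

Derivation:
step 0: pivot -441 → sign −
step 1: row/col 1 already zero → sign 0
signature = (0, 1, 1)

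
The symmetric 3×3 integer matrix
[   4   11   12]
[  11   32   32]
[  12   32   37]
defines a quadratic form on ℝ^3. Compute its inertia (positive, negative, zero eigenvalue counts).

step 0: pivot 4 → sign +
step 1: pivot 7/4 → sign +
step 2: pivot 3/7 → sign +
signature = (3, 0, 0)

Answer: (3, 0, 0)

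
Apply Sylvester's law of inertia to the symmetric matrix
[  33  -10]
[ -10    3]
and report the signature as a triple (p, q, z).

Answer: (1, 1, 0)

Derivation:
step 0: pivot 33 → sign +
step 1: pivot -1/33 → sign −
signature = (1, 1, 0)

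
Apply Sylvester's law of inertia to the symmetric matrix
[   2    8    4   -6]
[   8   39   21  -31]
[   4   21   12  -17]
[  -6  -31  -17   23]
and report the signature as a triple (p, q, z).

Answer: (3, 1, 0)

Derivation:
step 0: pivot 2 → sign +
step 1: pivot 7 → sign +
step 2: pivot 3/7 → sign +
step 3: pivot -2 → sign −
signature = (3, 1, 0)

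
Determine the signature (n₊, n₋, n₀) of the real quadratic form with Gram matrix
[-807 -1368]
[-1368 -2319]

Answer: (0, 2, 0)

Derivation:
step 0: pivot -807 → sign −
step 1: pivot -3/269 → sign −
signature = (0, 2, 0)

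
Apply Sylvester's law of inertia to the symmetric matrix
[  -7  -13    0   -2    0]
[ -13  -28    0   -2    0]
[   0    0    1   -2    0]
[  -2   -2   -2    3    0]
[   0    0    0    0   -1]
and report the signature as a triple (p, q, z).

Answer: (2, 3, 0)

Derivation:
step 0: pivot -7 → sign −
step 1: pivot -27/7 → sign −
step 2: pivot 1 → sign +
step 3: pivot 1/3 → sign +
step 4: pivot -1 → sign −
signature = (2, 3, 0)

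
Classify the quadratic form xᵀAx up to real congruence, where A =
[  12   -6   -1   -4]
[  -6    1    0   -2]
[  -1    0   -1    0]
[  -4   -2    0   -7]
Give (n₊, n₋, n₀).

step 0: pivot 12 → sign +
step 1: pivot -2 → sign −
step 2: pivot -23/24 → sign −
step 3: pivot 3/23 → sign +
signature = (2, 2, 0)

Answer: (2, 2, 0)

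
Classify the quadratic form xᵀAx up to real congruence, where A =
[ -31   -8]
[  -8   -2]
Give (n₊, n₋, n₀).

step 0: pivot -31 → sign −
step 1: pivot 2/31 → sign +
signature = (1, 1, 0)

Answer: (1, 1, 0)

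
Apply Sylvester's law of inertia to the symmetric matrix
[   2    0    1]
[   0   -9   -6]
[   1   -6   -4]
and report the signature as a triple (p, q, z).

step 0: pivot 2 → sign +
step 1: pivot -9 → sign −
step 2: pivot -1/2 → sign −
signature = (1, 2, 0)

Answer: (1, 2, 0)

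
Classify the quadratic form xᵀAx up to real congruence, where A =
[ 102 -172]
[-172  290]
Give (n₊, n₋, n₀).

Answer: (1, 1, 0)

Derivation:
step 0: pivot 102 → sign +
step 1: pivot -2/51 → sign −
signature = (1, 1, 0)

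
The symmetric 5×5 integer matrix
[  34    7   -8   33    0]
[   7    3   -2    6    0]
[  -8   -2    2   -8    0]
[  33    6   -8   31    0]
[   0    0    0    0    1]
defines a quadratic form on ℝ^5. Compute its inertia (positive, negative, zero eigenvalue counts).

Answer: (4, 1, 0)

Derivation:
step 0: pivot 34 → sign +
step 1: pivot 53/34 → sign +
step 2: pivot 2/53 → sign +
step 3: pivot -6 → sign −
step 4: pivot 1 → sign +
signature = (4, 1, 0)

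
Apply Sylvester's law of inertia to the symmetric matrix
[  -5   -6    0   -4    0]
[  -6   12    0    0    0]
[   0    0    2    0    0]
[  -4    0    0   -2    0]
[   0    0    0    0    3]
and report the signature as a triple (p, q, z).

Answer: (3, 1, 1)

Derivation:
step 0: pivot -5 → sign −
step 1: pivot 96/5 → sign +
step 2: pivot 2 → sign +
step 3: pivot 3 → sign +
step 4: row/col 4 already zero → sign 0
signature = (3, 1, 1)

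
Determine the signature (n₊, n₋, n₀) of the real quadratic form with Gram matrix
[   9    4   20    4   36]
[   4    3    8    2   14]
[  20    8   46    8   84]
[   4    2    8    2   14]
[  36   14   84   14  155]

Answer: (4, 1, 0)

Derivation:
step 0: pivot 9 → sign +
step 1: pivot 11/9 → sign +
step 2: pivot 10/11 → sign +
step 3: pivot -2/5 → sign −
step 4: pivot 1 → sign +
signature = (4, 1, 0)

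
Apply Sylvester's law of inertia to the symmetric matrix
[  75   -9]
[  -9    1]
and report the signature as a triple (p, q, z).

step 0: pivot 75 → sign +
step 1: pivot -2/25 → sign −
signature = (1, 1, 0)

Answer: (1, 1, 0)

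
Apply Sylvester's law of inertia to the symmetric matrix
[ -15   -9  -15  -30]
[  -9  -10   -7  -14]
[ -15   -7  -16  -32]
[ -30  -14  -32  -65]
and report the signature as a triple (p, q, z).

step 0: pivot -15 → sign −
step 1: pivot -23/5 → sign −
step 2: pivot -3/23 → sign −
step 3: pivot -1 → sign −
signature = (0, 4, 0)

Answer: (0, 4, 0)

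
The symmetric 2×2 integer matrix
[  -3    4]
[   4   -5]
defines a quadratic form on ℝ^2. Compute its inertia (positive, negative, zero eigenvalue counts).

step 0: pivot -3 → sign −
step 1: pivot 1/3 → sign +
signature = (1, 1, 0)

Answer: (1, 1, 0)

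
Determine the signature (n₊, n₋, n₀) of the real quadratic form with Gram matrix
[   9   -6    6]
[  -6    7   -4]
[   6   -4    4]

Answer: (2, 0, 1)

Derivation:
step 0: pivot 9 → sign +
step 1: pivot 3 → sign +
step 2: row/col 2 already zero → sign 0
signature = (2, 0, 1)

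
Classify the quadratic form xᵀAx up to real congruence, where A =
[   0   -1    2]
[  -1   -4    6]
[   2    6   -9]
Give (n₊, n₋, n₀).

Answer: (1, 2, 0)

Derivation:
step 0: pivot -4 → sign −
step 1: pivot 1/4 → sign +
step 2: pivot -1 → sign −
signature = (1, 2, 0)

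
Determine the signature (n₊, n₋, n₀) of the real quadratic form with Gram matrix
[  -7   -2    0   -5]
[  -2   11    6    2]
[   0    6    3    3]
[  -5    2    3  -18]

step 0: pivot -7 → sign −
step 1: pivot 81/7 → sign +
step 2: pivot -1/9 → sign −
step 3: pivot -2 → sign −
signature = (1, 3, 0)

Answer: (1, 3, 0)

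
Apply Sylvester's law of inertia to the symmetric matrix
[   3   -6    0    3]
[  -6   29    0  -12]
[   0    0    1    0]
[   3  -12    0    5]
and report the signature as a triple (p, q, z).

Answer: (3, 1, 0)

Derivation:
step 0: pivot 3 → sign +
step 1: pivot 17 → sign +
step 2: pivot 1 → sign +
step 3: pivot -2/17 → sign −
signature = (3, 1, 0)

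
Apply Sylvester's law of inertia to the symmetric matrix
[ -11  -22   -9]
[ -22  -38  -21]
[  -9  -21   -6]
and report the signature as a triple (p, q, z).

Answer: (1, 2, 0)

Derivation:
step 0: pivot -11 → sign −
step 1: pivot 6 → sign +
step 2: pivot -3/22 → sign −
signature = (1, 2, 0)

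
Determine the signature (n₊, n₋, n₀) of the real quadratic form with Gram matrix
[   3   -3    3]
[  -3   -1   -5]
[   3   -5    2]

step 0: pivot 3 → sign +
step 1: pivot -4 → sign −
step 2: row/col 2 already zero → sign 0
signature = (1, 1, 1)

Answer: (1, 1, 1)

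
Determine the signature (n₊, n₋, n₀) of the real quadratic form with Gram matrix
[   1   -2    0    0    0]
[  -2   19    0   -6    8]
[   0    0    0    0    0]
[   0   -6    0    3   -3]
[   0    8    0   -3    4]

step 0: pivot 1 → sign +
step 1: pivot 15 → sign +
step 2: pivot 3/5 → sign +
step 3: pivot -1/3 → sign −
step 4: row/col 4 already zero → sign 0
signature = (3, 1, 1)

Answer: (3, 1, 1)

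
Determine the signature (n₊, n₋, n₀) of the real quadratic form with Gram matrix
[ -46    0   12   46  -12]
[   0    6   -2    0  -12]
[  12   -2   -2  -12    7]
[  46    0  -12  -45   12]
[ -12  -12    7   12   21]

step 0: pivot -46 → sign −
step 1: pivot 6 → sign +
step 2: pivot 32/69 → sign +
step 3: pivot 1 → sign +
step 4: pivot 3/32 → sign +
signature = (4, 1, 0)

Answer: (4, 1, 0)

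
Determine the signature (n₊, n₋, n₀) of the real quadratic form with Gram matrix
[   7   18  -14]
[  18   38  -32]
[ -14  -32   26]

Answer: (1, 2, 0)

Derivation:
step 0: pivot 7 → sign +
step 1: pivot -58/7 → sign −
step 2: pivot -2/29 → sign −
signature = (1, 2, 0)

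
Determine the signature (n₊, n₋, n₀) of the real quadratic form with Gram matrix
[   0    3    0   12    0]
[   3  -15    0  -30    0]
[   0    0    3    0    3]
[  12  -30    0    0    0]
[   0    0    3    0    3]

Answer: (2, 1, 2)

Derivation:
step 0: pivot -15 → sign −
step 1: pivot 3/5 → sign +
step 2: pivot 3 → sign +
step 3: row/col 3 already zero → sign 0
step 4: row/col 4 already zero → sign 0
signature = (2, 1, 2)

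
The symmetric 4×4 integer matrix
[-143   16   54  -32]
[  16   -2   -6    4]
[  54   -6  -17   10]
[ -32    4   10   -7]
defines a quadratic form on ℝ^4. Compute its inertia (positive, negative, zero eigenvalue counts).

Answer: (1, 3, 0)

Derivation:
step 0: pivot -143 → sign −
step 1: pivot -30/143 → sign −
step 2: pivot 17/5 → sign +
step 3: pivot -3/17 → sign −
signature = (1, 3, 0)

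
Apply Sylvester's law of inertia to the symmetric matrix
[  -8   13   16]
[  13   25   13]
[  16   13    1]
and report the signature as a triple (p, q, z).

Answer: (2, 1, 0)

Derivation:
step 0: pivot -8 → sign −
step 1: pivot 369/8 → sign +
step 2: pivot 1/41 → sign +
signature = (2, 1, 0)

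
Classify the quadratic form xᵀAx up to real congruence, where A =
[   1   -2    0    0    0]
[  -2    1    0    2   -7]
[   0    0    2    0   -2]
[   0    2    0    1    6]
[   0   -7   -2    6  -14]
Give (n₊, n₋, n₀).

step 0: pivot 1 → sign +
step 1: pivot -3 → sign −
step 2: pivot 2 → sign +
step 3: pivot 7/3 → sign +
step 4: pivot -3/7 → sign −
signature = (3, 2, 0)

Answer: (3, 2, 0)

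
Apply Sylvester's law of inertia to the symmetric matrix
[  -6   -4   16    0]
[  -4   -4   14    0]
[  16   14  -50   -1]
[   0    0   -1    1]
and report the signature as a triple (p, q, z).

Answer: (1, 2, 1)

Derivation:
step 0: pivot -6 → sign −
step 1: pivot -4/3 → sign −
step 2: pivot 1 → sign +
step 3: row/col 3 already zero → sign 0
signature = (1, 2, 1)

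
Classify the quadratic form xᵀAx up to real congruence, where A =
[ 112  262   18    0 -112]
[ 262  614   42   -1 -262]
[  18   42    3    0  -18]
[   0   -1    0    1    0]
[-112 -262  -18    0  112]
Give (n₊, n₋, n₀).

step 0: pivot 112 → sign +
step 1: pivot 31/28 → sign +
step 2: pivot 3/31 → sign +
step 3: row/col 3 already zero → sign 0
step 4: row/col 4 already zero → sign 0
signature = (3, 0, 2)

Answer: (3, 0, 2)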